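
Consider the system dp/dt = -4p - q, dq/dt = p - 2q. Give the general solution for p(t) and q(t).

Coefficient matrix A = [[-4, -1], [1, -2]].
Characteristic polynomial det(A - λI) = λ^2 + 6λ + 9 = 0.
Single eigenvalue λ = -3 with algebraic multiplicity 2.
Eigenvector v = (1,-1); generalized eigenvector w with (A-λI)w=v is (1,-2).
General solution: e^(-3t)[C_1·v + C_2·(t·v + w)].

p(t) = C_1e^(-3t) + C_2te^(-3t) + C_2e^(-3t), q(t) = -C_1e^(-3t) - C_2te^(-3t) - 2C_2e^(-3t)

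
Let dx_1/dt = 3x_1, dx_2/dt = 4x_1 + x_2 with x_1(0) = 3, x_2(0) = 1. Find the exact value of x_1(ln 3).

A = [[3,0],[4,1]]; eigenvalues λ = 3, 1.
Eigenvectors: (-1,-2) for λ=3, (0,-1) for λ=1.
From the initial condition, c_1 = -3, c_2 = 5.
x_1(ln 3) = (-3)(3^3)(-1) + (5)(3^1)(0) = 81.

81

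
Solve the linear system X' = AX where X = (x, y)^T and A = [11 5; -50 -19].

x(t) = -C_1e^(-4t)sin(5t) + C_2e^(-4t)cos(5t), y(t) = 3C_1e^(-4t)sin(5t) - C_1e^(-4t)cos(5t) - C_2e^(-4t)sin(5t) - 3C_2e^(-4t)cos(5t)

Coefficient matrix A = [[11, 5], [-50, -19]].
Characteristic polynomial det(A - λI) = λ^2 + 8λ + 41 = 0.
Eigenvalues λ = -4 ± 5i (complex conjugate pair).
For λ=-4+5i: an eigenvector is (0,-1) - i(-1,3) = (0 + i, -1 - 3i).
A real fundamental pair from Re and Im of e^((-4+5i)t)v: X_1 = e^(-4t)(cos(5t)·(0,-1) + sin(5t)·(-1,3)), X_2 = e^(-4t)(sin(5t)·(0,-1) - cos(5t)·(-1,3)).
General solution: C_1X_1 + C_2X_2.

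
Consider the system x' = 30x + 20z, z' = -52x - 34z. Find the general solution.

x(t) = C_1e^(-2t)sin(4t) + 2C_1e^(-2t)cos(4t) + 2C_2e^(-2t)sin(4t) - C_2e^(-2t)cos(4t), z(t) = -2C_1e^(-2t)sin(4t) - 3C_1e^(-2t)cos(4t) - 3C_2e^(-2t)sin(4t) + 2C_2e^(-2t)cos(4t)

Coefficient matrix A = [[30, 20], [-52, -34]].
Characteristic polynomial det(A - λI) = λ^2 + 4λ + 20 = 0.
Eigenvalues λ = -2 ± 4i (complex conjugate pair).
For λ=-2+4i: an eigenvector is (2,-3) - i(1,-2) = (2 - i, -3 + 2i).
A real fundamental pair from Re and Im of e^((-2+4i)t)v: X_1 = e^(-2t)(cos(4t)·(2,-3) + sin(4t)·(1,-2)), X_2 = e^(-2t)(sin(4t)·(2,-3) - cos(4t)·(1,-2)).
General solution: C_1X_1 + C_2X_2.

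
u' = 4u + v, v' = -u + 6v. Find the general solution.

u(t) = c_1e^(5t) + c_2te^(5t) + 2c_2e^(5t), v(t) = c_1e^(5t) + c_2te^(5t) + 3c_2e^(5t)

Coefficient matrix A = [[4, 1], [-1, 6]].
Characteristic polynomial det(A - λI) = λ^2 - 10λ + 25 = 0.
Single eigenvalue λ = 5 with algebraic multiplicity 2.
Eigenvector v = (1,1); generalized eigenvector w with (A-λI)w=v is (2,3).
General solution: e^(5t)[c_1·v + c_2·(t·v + w)].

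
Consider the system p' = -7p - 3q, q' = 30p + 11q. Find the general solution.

p(t) = -K_1e^(2t)cos(3t) - K_2e^(2t)sin(3t), q(t) = -K_1e^(2t)sin(3t) + 3K_1e^(2t)cos(3t) + 3K_2e^(2t)sin(3t) + K_2e^(2t)cos(3t)

Coefficient matrix A = [[-7, -3], [30, 11]].
Characteristic polynomial det(A - λI) = λ^2 - 4λ + 13 = 0.
Eigenvalues λ = 2 ± 3i (complex conjugate pair).
For λ=2+3i: an eigenvector is (-1,3) - i(0,-1) = (-1, 3 + i).
A real fundamental pair from Re and Im of e^((2+3i)t)v: X_1 = e^(2t)(cos(3t)·(-1,3) + sin(3t)·(0,-1)), X_2 = e^(2t)(sin(3t)·(-1,3) - cos(3t)·(0,-1)).
General solution: K_1X_1 + K_2X_2.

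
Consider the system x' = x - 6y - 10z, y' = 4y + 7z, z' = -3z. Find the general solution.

x(t) = C_1e^(t) - 2C_2e^(4t) + C_3e^(-3t), y(t) = C_2e^(4t) - C_3e^(-3t), z(t) = C_3e^(-3t)

Coefficient matrix A = [[1, -6, -10], [0, 4, 7], [0, 0, -3]].
det(A - λI) = 0 gives eigenvalues λ = 1, 4, -3.
For λ=1: eigenvector (1,0,0).
For λ=4: eigenvector (-2,1,0).
For λ=-3: eigenvector (1,-1,1).
General solution: C_1e^(t)(1,0,0) + C_2e^(4t)(-2,1,0) + C_3e^(-3t)(1,-1,1).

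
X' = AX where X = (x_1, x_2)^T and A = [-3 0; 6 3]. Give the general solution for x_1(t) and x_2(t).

x_1(t) = -c_2e^(-3t), x_2(t) = -c_1e^(3t) + c_2e^(-3t)

Coefficient matrix A = [[-3, 0], [6, 3]].
Characteristic polynomial det(A - λI) = λ^2 - 9 = 0.
Eigenvalues λ = 3, -3.
For λ=3: (A-λI) row 1 is [-6, 0], so an eigenvector is (0, -1).
For λ=-3: (A-λI) row 2 is [6, 6], so an eigenvector is (-1, 1).
General solution: c_1e^(3t)(0,-1) + c_2e^(-3t)(-1,1).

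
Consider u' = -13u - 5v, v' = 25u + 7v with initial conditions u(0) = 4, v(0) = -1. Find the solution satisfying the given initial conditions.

Coefficient matrix A = [[-13, -5], [25, 7]].
Characteristic polynomial det(A - λI) = λ^2 + 6λ + 34 = 0.
Eigenvalues λ = -3 ± 5i (complex conjugate pair).
For λ=-3+5i: an eigenvector is (1,-2) - i(0,1) = (1, -2 - i).
A real fundamental pair from Re and Im of e^((-3+5i)t)v: X_1 = e^(-3t)(cos(5t)·(1,-2) + sin(5t)·(0,1)), X_2 = e^(-3t)(sin(5t)·(1,-2) - cos(5t)·(0,1)).
General solution: c_1X_1 + c_2X_2.
Applying u(0)=4, v(0)=-1 gives c_1=4, c_2=-7.

u(t) = -7e^(-3t)sin(5t) + 4e^(-3t)cos(5t), v(t) = 18e^(-3t)sin(5t) - e^(-3t)cos(5t)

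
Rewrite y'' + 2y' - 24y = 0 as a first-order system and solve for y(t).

Let x_1 = y, x_2 = y'. Then x_1' = x_2 and x_2' = 24x_1 - 2x_2.
A = [[0,1],[24,-2]]; det(A-λI) = λ^2 + 2λ - 24.
Eigenvalues λ = 4, -6 with eigenvectors (1,4), (1,-6).

y(t) = C_1e^(4t) + C_2e^(-6t)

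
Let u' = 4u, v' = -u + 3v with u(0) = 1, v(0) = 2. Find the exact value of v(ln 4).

A = [[4,0],[-1,3]]; eigenvalues λ = 3, 4.
Eigenvectors: (0,1) for λ=3, (1,-1) for λ=4.
From the initial condition, c_1 = 3, c_2 = 1.
v(ln 4) = (3)(4^3)(1) + (1)(4^4)(-1) = -64.

-64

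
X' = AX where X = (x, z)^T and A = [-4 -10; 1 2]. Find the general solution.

Coefficient matrix A = [[-4, -10], [1, 2]].
Characteristic polynomial det(A - λI) = λ^2 + 2λ + 2 = 0.
Eigenvalues λ = -1 ± i (complex conjugate pair).
For λ=-1+i: an eigenvector is (-3,1) - i(-1,0) = (-3 + i, 1).
A real fundamental pair from Re and Im of e^((-1+i)t)v: X_1 = e^(-t)(cos(t)·(-3,1) + sin(t)·(-1,0)), X_2 = e^(-t)(sin(t)·(-3,1) - cos(t)·(-1,0)).
General solution: K_1X_1 + K_2X_2.

x(t) = -K_1e^(-t)sin(t) - 3K_1e^(-t)cos(t) - 3K_2e^(-t)sin(t) + K_2e^(-t)cos(t), z(t) = K_1e^(-t)cos(t) + K_2e^(-t)sin(t)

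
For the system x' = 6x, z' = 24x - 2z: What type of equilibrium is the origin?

saddle

A = [[6,0],[24,-2]]; det(A-λI) = λ^2 - 4λ - 12.
λ = 6, -2: opposite signs.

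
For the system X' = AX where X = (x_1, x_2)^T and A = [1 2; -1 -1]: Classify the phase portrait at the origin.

A = [[1,2],[-1,-1]]; det(A-λI) = λ^2 + 1.
λ = 0 ± i: zero real part.

center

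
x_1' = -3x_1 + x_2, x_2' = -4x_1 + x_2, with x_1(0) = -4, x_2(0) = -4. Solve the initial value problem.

Coefficient matrix A = [[-3, 1], [-4, 1]].
Characteristic polynomial det(A - λI) = λ^2 + 2λ + 1 = 0.
Single eigenvalue λ = -1 with algebraic multiplicity 2.
Eigenvector v = (1,2); generalized eigenvector w with (A-λI)w=v is (-2,-3).
General solution: e^(-t)[C_1·v + C_2·(t·v + w)].
Applying x_1(0)=-4, x_2(0)=-4 gives C_1=4, C_2=4.

x_1(t) = 4te^(-t) - 4e^(-t), x_2(t) = 8te^(-t) - 4e^(-t)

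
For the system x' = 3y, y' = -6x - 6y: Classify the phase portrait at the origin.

A = [[0,3],[-6,-6]]; det(A-λI) = λ^2 + 6λ + 18.
λ = -3 ± 3i: negative real part.

stable spiral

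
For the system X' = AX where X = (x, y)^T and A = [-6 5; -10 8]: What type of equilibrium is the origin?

A = [[-6,5],[-10,8]]; det(A-λI) = λ^2 - 2λ + 2.
λ = 1 ± i: positive real part.

unstable spiral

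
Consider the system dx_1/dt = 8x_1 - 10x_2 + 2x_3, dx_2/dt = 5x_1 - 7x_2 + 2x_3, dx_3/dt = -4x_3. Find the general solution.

x_1(t) = c_1e^(-2t) - 2c_2e^(3t) - c_3e^(-4t), x_2(t) = c_1e^(-2t) - c_2e^(3t) - c_3e^(-4t), x_3(t) = c_3e^(-4t)

Coefficient matrix A = [[8, -10, 2], [5, -7, 2], [0, 0, -4]].
det(A - λI) = 0 gives eigenvalues λ = -2, 3, -4.
For λ=-2: eigenvector (1,1,0).
For λ=3: eigenvector (-2,-1,0).
For λ=-4: eigenvector (-1,-1,1).
General solution: c_1e^(-2t)(1,1,0) + c_2e^(3t)(-2,-1,0) + c_3e^(-4t)(-1,-1,1).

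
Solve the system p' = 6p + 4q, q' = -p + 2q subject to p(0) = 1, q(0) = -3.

p(t) = -10te^(4t) + e^(4t), q(t) = 5te^(4t) - 3e^(4t)

Coefficient matrix A = [[6, 4], [-1, 2]].
Characteristic polynomial det(A - λI) = λ^2 - 8λ + 16 = 0.
Single eigenvalue λ = 4 with algebraic multiplicity 2.
Eigenvector v = (2,-1); generalized eigenvector w with (A-λI)w=v is (3,-1).
General solution: e^(4t)[C_1·v + C_2·(t·v + w)].
Applying p(0)=1, q(0)=-3 gives C_1=8, C_2=-5.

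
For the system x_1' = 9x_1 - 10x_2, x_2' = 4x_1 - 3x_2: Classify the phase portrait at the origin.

unstable spiral

A = [[9,-10],[4,-3]]; det(A-λI) = λ^2 - 6λ + 13.
λ = 3 ± 2i: positive real part.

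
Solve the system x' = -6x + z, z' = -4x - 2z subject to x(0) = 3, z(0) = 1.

x(t) = -5te^(-4t) + 3e^(-4t), z(t) = -10te^(-4t) + e^(-4t)

Coefficient matrix A = [[-6, 1], [-4, -2]].
Characteristic polynomial det(A - λI) = λ^2 + 8λ + 16 = 0.
Single eigenvalue λ = -4 with algebraic multiplicity 2.
Eigenvector v = (1,2); generalized eigenvector w with (A-λI)w=v is (-1,-1).
General solution: e^(-4t)[C_1·v + C_2·(t·v + w)].
Applying x(0)=3, z(0)=1 gives C_1=-2, C_2=-5.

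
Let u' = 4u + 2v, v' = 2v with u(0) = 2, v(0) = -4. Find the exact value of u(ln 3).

-126

A = [[4,2],[0,2]]; eigenvalues λ = 4, 2.
Eigenvectors: (1,0) for λ=4, (-1,1) for λ=2.
From the initial condition, c_1 = -2, c_2 = -4.
u(ln 3) = (-2)(3^4)(1) + (-4)(3^2)(-1) = -126.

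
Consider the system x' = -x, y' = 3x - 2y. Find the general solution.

Coefficient matrix A = [[-1, 0], [3, -2]].
Characteristic polynomial det(A - λI) = λ^2 + 3λ + 2 = 0.
Eigenvalues λ = -2, -1.
For λ=-2: (A-λI) row 1 is [1, 0], so an eigenvector is (0, -1).
For λ=-1: (A-λI) row 2 is [3, -1], so an eigenvector is (1, 3).
General solution: K_1e^(-2t)(0,-1) + K_2e^(-t)(1,3).

x(t) = K_2e^(-t), y(t) = -K_1e^(-2t) + 3K_2e^(-t)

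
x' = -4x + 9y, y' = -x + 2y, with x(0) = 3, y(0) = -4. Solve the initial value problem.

Coefficient matrix A = [[-4, 9], [-1, 2]].
Characteristic polynomial det(A - λI) = λ^2 + 2λ + 1 = 0.
Single eigenvalue λ = -1 with algebraic multiplicity 2.
Eigenvector v = (3,1); generalized eigenvector w with (A-λI)w=v is (2,1).
General solution: e^(-t)[C_1·v + C_2·(t·v + w)].
Applying x(0)=3, y(0)=-4 gives C_1=11, C_2=-15.

x(t) = -45te^(-t) + 3e^(-t), y(t) = -15te^(-t) - 4e^(-t)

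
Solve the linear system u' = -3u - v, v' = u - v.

u(t) = c_1e^(-2t) + c_2te^(-2t), v(t) = -c_1e^(-2t) - c_2te^(-2t) - c_2e^(-2t)

Coefficient matrix A = [[-3, -1], [1, -1]].
Characteristic polynomial det(A - λI) = λ^2 + 4λ + 4 = 0.
Single eigenvalue λ = -2 with algebraic multiplicity 2.
Eigenvector v = (1,-1); generalized eigenvector w with (A-λI)w=v is (0,-1).
General solution: e^(-2t)[c_1·v + c_2·(t·v + w)].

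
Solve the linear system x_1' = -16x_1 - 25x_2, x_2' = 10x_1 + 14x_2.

x_1(t) = 2K_1e^(-t)sin(5t) + K_1e^(-t)cos(5t) + K_2e^(-t)sin(5t) - 2K_2e^(-t)cos(5t), x_2(t) = -K_1e^(-t)sin(5t) - K_1e^(-t)cos(5t) - K_2e^(-t)sin(5t) + K_2e^(-t)cos(5t)

Coefficient matrix A = [[-16, -25], [10, 14]].
Characteristic polynomial det(A - λI) = λ^2 + 2λ + 26 = 0.
Eigenvalues λ = -1 ± 5i (complex conjugate pair).
For λ=-1+5i: an eigenvector is (1,-1) - i(2,-1) = (1 - 2i, -1 + i).
A real fundamental pair from Re and Im of e^((-1+5i)t)v: X_1 = e^(-t)(cos(5t)·(1,-1) + sin(5t)·(2,-1)), X_2 = e^(-t)(sin(5t)·(1,-1) - cos(5t)·(2,-1)).
General solution: K_1X_1 + K_2X_2.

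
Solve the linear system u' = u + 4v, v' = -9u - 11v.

u(t) = 2C_1e^(-5t) + 2C_2te^(-5t) - C_2e^(-5t), v(t) = -3C_1e^(-5t) - 3C_2te^(-5t) + 2C_2e^(-5t)

Coefficient matrix A = [[1, 4], [-9, -11]].
Characteristic polynomial det(A - λI) = λ^2 + 10λ + 25 = 0.
Single eigenvalue λ = -5 with algebraic multiplicity 2.
Eigenvector v = (2,-3); generalized eigenvector w with (A-λI)w=v is (-1,2).
General solution: e^(-5t)[C_1·v + C_2·(t·v + w)].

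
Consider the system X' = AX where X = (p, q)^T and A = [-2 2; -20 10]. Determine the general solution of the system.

p(t) = K_1e^(4t)cos(2t) + K_2e^(4t)sin(2t), q(t) = -K_1e^(4t)sin(2t) + 3K_1e^(4t)cos(2t) + 3K_2e^(4t)sin(2t) + K_2e^(4t)cos(2t)

Coefficient matrix A = [[-2, 2], [-20, 10]].
Characteristic polynomial det(A - λI) = λ^2 - 8λ + 20 = 0.
Eigenvalues λ = 4 ± 2i (complex conjugate pair).
For λ=4+2i: an eigenvector is (1,3) - i(0,-1) = (1, 3 + i).
A real fundamental pair from Re and Im of e^((4+2i)t)v: X_1 = e^(4t)(cos(2t)·(1,3) + sin(2t)·(0,-1)), X_2 = e^(4t)(sin(2t)·(1,3) - cos(2t)·(0,-1)).
General solution: K_1X_1 + K_2X_2.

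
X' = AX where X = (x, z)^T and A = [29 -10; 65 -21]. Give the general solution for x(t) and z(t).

x(t) = -C_1e^(4t)sin(5t) - C_1e^(4t)cos(5t) - C_2e^(4t)sin(5t) + C_2e^(4t)cos(5t), z(t) = -3C_1e^(4t)sin(5t) - 2C_1e^(4t)cos(5t) - 2C_2e^(4t)sin(5t) + 3C_2e^(4t)cos(5t)

Coefficient matrix A = [[29, -10], [65, -21]].
Characteristic polynomial det(A - λI) = λ^2 - 8λ + 41 = 0.
Eigenvalues λ = 4 ± 5i (complex conjugate pair).
For λ=4+5i: an eigenvector is (-1,-2) - i(-1,-3) = (-1 + i, -2 + 3i).
A real fundamental pair from Re and Im of e^((4+5i)t)v: X_1 = e^(4t)(cos(5t)·(-1,-2) + sin(5t)·(-1,-3)), X_2 = e^(4t)(sin(5t)·(-1,-2) - cos(5t)·(-1,-3)).
General solution: C_1X_1 + C_2X_2.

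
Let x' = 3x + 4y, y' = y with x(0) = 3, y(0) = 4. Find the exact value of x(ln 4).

A = [[3,4],[0,1]]; eigenvalues λ = 3, 1.
Eigenvectors: (1,0) for λ=3, (2,-1) for λ=1.
From the initial condition, c_1 = 11, c_2 = -4.
x(ln 4) = (11)(4^3)(1) + (-4)(4^1)(2) = 672.

672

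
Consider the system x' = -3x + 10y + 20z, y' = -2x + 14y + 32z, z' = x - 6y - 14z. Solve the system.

Coefficient matrix A = [[-3, 10, 20], [-2, 14, 32], [1, -6, -14]].
det(A - λI) = 0 gives eigenvalues λ = 2, -2, -3.
For λ=2: eigenvector (-2,-3,1).
For λ=-2: eigenvector (0,-2,1).
For λ=-3: eigenvector (1,2,-1).
General solution: C_1e^(2t)(-2,-3,1) + C_2e^(-2t)(0,-2,1) + C_3e^(-3t)(1,2,-1).

x(t) = -2C_1e^(2t) + C_3e^(-3t), y(t) = -3C_1e^(2t) - 2C_2e^(-2t) + 2C_3e^(-3t), z(t) = C_1e^(2t) + C_2e^(-2t) - C_3e^(-3t)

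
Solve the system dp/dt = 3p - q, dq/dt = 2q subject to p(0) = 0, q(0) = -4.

Coefficient matrix A = [[3, -1], [0, 2]].
Characteristic polynomial det(A - λI) = λ^2 - 5λ + 6 = 0.
Eigenvalues λ = 3, 2.
For λ=3: (A-λI) row 1 is [0, -1], so an eigenvector is (-1, 0).
For λ=2: (A-λI) row 1 is [1, -1], so an eigenvector is (1, 1).
General solution: K_1e^(3t)(-1,0) + K_2e^(2t)(1,1).
Applying p(0)=0, q(0)=-4 gives K_1=-4, K_2=-4.

p(t) = 4e^(3t) - 4e^(2t), q(t) = -4e^(2t)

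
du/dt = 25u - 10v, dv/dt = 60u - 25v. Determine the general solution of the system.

u(t) = K_1e^(5t) - K_2e^(-5t), v(t) = 2K_1e^(5t) - 3K_2e^(-5t)

Coefficient matrix A = [[25, -10], [60, -25]].
Characteristic polynomial det(A - λI) = λ^2 - 25 = 0.
Eigenvalues λ = 5, -5.
For λ=5: (A-λI) row 1 is [20, -10], so an eigenvector is (1, 2).
For λ=-5: (A-λI) row 1 is [30, -10], so an eigenvector is (-1, -3).
General solution: K_1e^(5t)(1,2) + K_2e^(-5t)(-1,-3).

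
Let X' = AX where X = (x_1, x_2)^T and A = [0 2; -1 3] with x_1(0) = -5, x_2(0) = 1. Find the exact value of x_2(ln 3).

A = [[0,2],[-1,3]]; eigenvalues λ = 2, 1.
Eigenvectors: (-1,-1) for λ=2, (-2,-1) for λ=1.
From the initial condition, c_1 = -7, c_2 = 6.
x_2(ln 3) = (-7)(3^2)(-1) + (6)(3^1)(-1) = 45.

45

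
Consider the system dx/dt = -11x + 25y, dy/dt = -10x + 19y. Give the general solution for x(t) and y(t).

x(t) = -2K_1e^(4t)sin(5t) - K_1e^(4t)cos(5t) - K_2e^(4t)sin(5t) + 2K_2e^(4t)cos(5t), y(t) = -K_1e^(4t)sin(5t) - K_1e^(4t)cos(5t) - K_2e^(4t)sin(5t) + K_2e^(4t)cos(5t)

Coefficient matrix A = [[-11, 25], [-10, 19]].
Characteristic polynomial det(A - λI) = λ^2 - 8λ + 41 = 0.
Eigenvalues λ = 4 ± 5i (complex conjugate pair).
For λ=4+5i: an eigenvector is (-1,-1) - i(-2,-1) = (-1 + 2i, -1 + i).
A real fundamental pair from Re and Im of e^((4+5i)t)v: X_1 = e^(4t)(cos(5t)·(-1,-1) + sin(5t)·(-2,-1)), X_2 = e^(4t)(sin(5t)·(-1,-1) - cos(5t)·(-2,-1)).
General solution: K_1X_1 + K_2X_2.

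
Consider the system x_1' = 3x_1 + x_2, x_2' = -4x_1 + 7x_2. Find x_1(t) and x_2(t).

Coefficient matrix A = [[3, 1], [-4, 7]].
Characteristic polynomial det(A - λI) = λ^2 - 10λ + 25 = 0.
Single eigenvalue λ = 5 with algebraic multiplicity 2.
Eigenvector v = (-1,-2); generalized eigenvector w with (A-λI)w=v is (0,-1).
General solution: e^(5t)[c_1·v + c_2·(t·v + w)].

x_1(t) = -c_1e^(5t) - c_2te^(5t), x_2(t) = -2c_1e^(5t) - 2c_2te^(5t) - c_2e^(5t)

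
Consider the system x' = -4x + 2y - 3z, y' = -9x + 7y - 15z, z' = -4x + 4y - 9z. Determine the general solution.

x(t) = C_1e^(-2t) + C_3e^(-t), y(t) = C_1e^(-2t) - 3C_2e^(-3t) + 3C_3e^(-t), z(t) = -2C_2e^(-3t) + C_3e^(-t)

Coefficient matrix A = [[-4, 2, -3], [-9, 7, -15], [-4, 4, -9]].
det(A - λI) = 0 gives eigenvalues λ = -2, -3, -1.
For λ=-2: eigenvector (1,1,0).
For λ=-3: eigenvector (0,-3,-2).
For λ=-1: eigenvector (1,3,1).
General solution: C_1e^(-2t)(1,1,0) + C_2e^(-3t)(0,-3,-2) + C_3e^(-t)(1,3,1).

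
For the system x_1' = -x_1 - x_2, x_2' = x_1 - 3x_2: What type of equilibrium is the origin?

A = [[-1,-1],[1,-3]]; det(A-λI) = λ^2 + 4λ + 4.
repeated λ = -2 with a single eigenvector.

stable improper node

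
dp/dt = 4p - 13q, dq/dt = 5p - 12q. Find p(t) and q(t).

Coefficient matrix A = [[4, -13], [5, -12]].
Characteristic polynomial det(A - λI) = λ^2 + 8λ + 17 = 0.
Eigenvalues λ = -4 ± i (complex conjugate pair).
For λ=-4+i: an eigenvector is (3,2) - i(-2,-1) = (3 + 2i, 2 + i).
A real fundamental pair from Re and Im of e^((-4+i)t)v: X_1 = e^(-4t)(cos(t)·(3,2) + sin(t)·(-2,-1)), X_2 = e^(-4t)(sin(t)·(3,2) - cos(t)·(-2,-1)).
General solution: c_1X_1 + c_2X_2.

p(t) = -2c_1e^(-4t)sin(t) + 3c_1e^(-4t)cos(t) + 3c_2e^(-4t)sin(t) + 2c_2e^(-4t)cos(t), q(t) = -c_1e^(-4t)sin(t) + 2c_1e^(-4t)cos(t) + 2c_2e^(-4t)sin(t) + c_2e^(-4t)cos(t)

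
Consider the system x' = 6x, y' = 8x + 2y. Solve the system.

Coefficient matrix A = [[6, 0], [8, 2]].
Characteristic polynomial det(A - λI) = λ^2 - 8λ + 12 = 0.
Eigenvalues λ = 2, 6.
For λ=2: (A-λI) row 1 is [4, 0], so an eigenvector is (0, 1).
For λ=6: (A-λI) row 2 is [8, -4], so an eigenvector is (1, 2).
General solution: c_1e^(2t)(0,1) + c_2e^(6t)(1,2).

x(t) = c_2e^(6t), y(t) = c_1e^(2t) + 2c_2e^(6t)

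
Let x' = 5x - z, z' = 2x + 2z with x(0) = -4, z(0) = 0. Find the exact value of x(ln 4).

A = [[5,-1],[2,2]]; eigenvalues λ = 3, 4.
Eigenvectors: (-1,-2) for λ=3, (1,1) for λ=4.
From the initial condition, c_1 = -4, c_2 = -8.
x(ln 4) = (-4)(4^3)(-1) + (-8)(4^4)(1) = -1792.

-1792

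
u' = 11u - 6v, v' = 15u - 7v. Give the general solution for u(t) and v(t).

u(t) = C_1e^(2t)sin(3t) + C_1e^(2t)cos(3t) + C_2e^(2t)sin(3t) - C_2e^(2t)cos(3t), v(t) = 2C_1e^(2t)sin(3t) + C_1e^(2t)cos(3t) + C_2e^(2t)sin(3t) - 2C_2e^(2t)cos(3t)

Coefficient matrix A = [[11, -6], [15, -7]].
Characteristic polynomial det(A - λI) = λ^2 - 4λ + 13 = 0.
Eigenvalues λ = 2 ± 3i (complex conjugate pair).
For λ=2+3i: an eigenvector is (1,1) - i(1,2) = (1 - i, 1 - 2i).
A real fundamental pair from Re and Im of e^((2+3i)t)v: X_1 = e^(2t)(cos(3t)·(1,1) + sin(3t)·(1,2)), X_2 = e^(2t)(sin(3t)·(1,1) - cos(3t)·(1,2)).
General solution: C_1X_1 + C_2X_2.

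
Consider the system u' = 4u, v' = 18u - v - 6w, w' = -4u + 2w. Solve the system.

Coefficient matrix A = [[4, 0, 0], [18, -1, -6], [-4, 0, 2]].
det(A - λI) = 0 gives eigenvalues λ = 4, 2, -1.
For λ=4: eigenvector (1,6,-2).
For λ=2: eigenvector (0,-2,1).
For λ=-1: eigenvector (0,1,0).
General solution: c_1e^(4t)(1,6,-2) + c_2e^(2t)(0,-2,1) + c_3e^(-t)(0,1,0).

u(t) = c_1e^(4t), v(t) = 6c_1e^(4t) - 2c_2e^(2t) + c_3e^(-t), w(t) = -2c_1e^(4t) + c_2e^(2t)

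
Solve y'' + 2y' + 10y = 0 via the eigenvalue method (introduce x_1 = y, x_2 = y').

Let x_1 = y, x_2 = y'. Then x_1' = x_2 and x_2' = -10x_1 - 2x_2.
A = [[0,1],[-10,-2]]; det(A-λI) = λ^2 + 2λ + 10.
Eigenvalues λ = -1 ± 3i.

y(t) = c_1e^(-t)cos(3t) + c_2e^(-t)sin(3t)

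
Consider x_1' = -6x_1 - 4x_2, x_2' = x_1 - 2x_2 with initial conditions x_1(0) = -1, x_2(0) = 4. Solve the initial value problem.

x_1(t) = -14te^(-4t) - e^(-4t), x_2(t) = 7te^(-4t) + 4e^(-4t)

Coefficient matrix A = [[-6, -4], [1, -2]].
Characteristic polynomial det(A - λI) = λ^2 + 8λ + 16 = 0.
Single eigenvalue λ = -4 with algebraic multiplicity 2.
Eigenvector v = (-2,1); generalized eigenvector w with (A-λI)w=v is (-3,2).
General solution: e^(-4t)[c_1·v + c_2·(t·v + w)].
Applying x_1(0)=-1, x_2(0)=4 gives c_1=-10, c_2=7.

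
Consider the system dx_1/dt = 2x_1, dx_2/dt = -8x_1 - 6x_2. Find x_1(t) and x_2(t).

x_1(t) = -K_1e^(2t), x_2(t) = K_1e^(2t) - K_2e^(-6t)

Coefficient matrix A = [[2, 0], [-8, -6]].
Characteristic polynomial det(A - λI) = λ^2 + 4λ - 12 = 0.
Eigenvalues λ = 2, -6.
For λ=2: (A-λI) row 2 is [-8, -8], so an eigenvector is (-1, 1).
For λ=-6: (A-λI) row 1 is [8, 0], so an eigenvector is (0, -1).
General solution: K_1e^(2t)(-1,1) + K_2e^(-6t)(0,-1).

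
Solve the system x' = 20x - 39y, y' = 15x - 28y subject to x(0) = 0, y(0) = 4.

Coefficient matrix A = [[20, -39], [15, -28]].
Characteristic polynomial det(A - λI) = λ^2 + 8λ + 25 = 0.
Eigenvalues λ = -4 ± 3i (complex conjugate pair).
For λ=-4+3i: an eigenvector is (-3,-2) - i(2,1) = (-3 - 2i, -2 - i).
A real fundamental pair from Re and Im of e^((-4+3i)t)v: X_1 = e^(-4t)(cos(3t)·(-3,-2) + sin(3t)·(2,1)), X_2 = e^(-4t)(sin(3t)·(-3,-2) - cos(3t)·(2,1)).
General solution: c_1X_1 + c_2X_2.
Applying x(0)=0, y(0)=4 gives c_1=-8, c_2=12.

x(t) = -52e^(-4t)sin(3t), y(t) = -32e^(-4t)sin(3t) + 4e^(-4t)cos(3t)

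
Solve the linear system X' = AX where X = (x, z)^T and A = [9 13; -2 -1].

x(t) = 2c_1e^(4t)sin(t) + 3c_1e^(4t)cos(t) + 3c_2e^(4t)sin(t) - 2c_2e^(4t)cos(t), z(t) = -c_1e^(4t)sin(t) - c_1e^(4t)cos(t) - c_2e^(4t)sin(t) + c_2e^(4t)cos(t)

Coefficient matrix A = [[9, 13], [-2, -1]].
Characteristic polynomial det(A - λI) = λ^2 - 8λ + 17 = 0.
Eigenvalues λ = 4 ± i (complex conjugate pair).
For λ=4+i: an eigenvector is (3,-1) - i(2,-1) = (3 - 2i, -1 + i).
A real fundamental pair from Re and Im of e^((4+i)t)v: X_1 = e^(4t)(cos(t)·(3,-1) + sin(t)·(2,-1)), X_2 = e^(4t)(sin(t)·(3,-1) - cos(t)·(2,-1)).
General solution: c_1X_1 + c_2X_2.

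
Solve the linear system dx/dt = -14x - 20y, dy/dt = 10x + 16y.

Coefficient matrix A = [[-14, -20], [10, 16]].
Characteristic polynomial det(A - λI) = λ^2 - 2λ - 24 = 0.
Eigenvalues λ = 6, -4.
For λ=6: (A-λI) row 1 is [-20, -20], so an eigenvector is (-1, 1).
For λ=-4: (A-λI) row 1 is [-10, -20], so an eigenvector is (-2, 1).
General solution: K_1e^(6t)(-1,1) + K_2e^(-4t)(-2,1).

x(t) = -K_1e^(6t) - 2K_2e^(-4t), y(t) = K_1e^(6t) + K_2e^(-4t)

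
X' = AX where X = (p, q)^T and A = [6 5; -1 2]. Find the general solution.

Coefficient matrix A = [[6, 5], [-1, 2]].
Characteristic polynomial det(A - λI) = λ^2 - 8λ + 17 = 0.
Eigenvalues λ = 4 ± i (complex conjugate pair).
For λ=4+i: an eigenvector is (-1,0) - i(-2,1) = (-1 + 2i, 0 - i).
A real fundamental pair from Re and Im of e^((4+i)t)v: X_1 = e^(4t)(cos(t)·(-1,0) + sin(t)·(-2,1)), X_2 = e^(4t)(sin(t)·(-1,0) - cos(t)·(-2,1)).
General solution: C_1X_1 + C_2X_2.

p(t) = -2C_1e^(4t)sin(t) - C_1e^(4t)cos(t) - C_2e^(4t)sin(t) + 2C_2e^(4t)cos(t), q(t) = C_1e^(4t)sin(t) - C_2e^(4t)cos(t)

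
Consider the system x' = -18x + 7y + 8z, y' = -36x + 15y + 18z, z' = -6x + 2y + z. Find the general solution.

Coefficient matrix A = [[-18, 7, 8], [-36, 15, 18], [-6, 2, 1]].
det(A - λI) = 0 gives eigenvalues λ = 3, -3, -2.
For λ=3: eigenvector (1,3,0).
For λ=-3: eigenvector (1,1,1).
For λ=-2: eigenvector (1,0,2).
General solution: C_1e^(3t)(1,3,0) + C_2e^(-3t)(1,1,1) + C_3e^(-2t)(1,0,2).

x(t) = C_1e^(3t) + C_2e^(-3t) + C_3e^(-2t), y(t) = 3C_1e^(3t) + C_2e^(-3t), z(t) = C_2e^(-3t) + 2C_3e^(-2t)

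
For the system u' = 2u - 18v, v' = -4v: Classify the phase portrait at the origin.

saddle

A = [[2,-18],[0,-4]]; det(A-λI) = λ^2 + 2λ - 8.
λ = -4, 2: opposite signs.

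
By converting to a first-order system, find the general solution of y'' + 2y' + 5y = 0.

y(t) = K_1e^(-t)cos(2t) + K_2e^(-t)sin(2t)

Let x_1 = y, x_2 = y'. Then x_1' = x_2 and x_2' = -5x_1 - 2x_2.
A = [[0,1],[-5,-2]]; det(A-λI) = λ^2 + 2λ + 5.
Eigenvalues λ = -1 ± 2i.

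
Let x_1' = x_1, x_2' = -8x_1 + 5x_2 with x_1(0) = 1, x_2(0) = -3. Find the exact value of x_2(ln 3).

-1209

A = [[1,0],[-8,5]]; eigenvalues λ = 1, 5.
Eigenvectors: (1,2) for λ=1, (0,1) for λ=5.
From the initial condition, c_1 = 1, c_2 = -5.
x_2(ln 3) = (1)(3^1)(2) + (-5)(3^5)(1) = -1209.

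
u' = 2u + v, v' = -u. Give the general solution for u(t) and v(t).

Coefficient matrix A = [[2, 1], [-1, 0]].
Characteristic polynomial det(A - λI) = λ^2 - 2λ + 1 = 0.
Single eigenvalue λ = 1 with algebraic multiplicity 2.
Eigenvector v = (-1,1); generalized eigenvector w with (A-λI)w=v is (0,-1).
General solution: e^(t)[c_1·v + c_2·(t·v + w)].

u(t) = -c_1e^(t) - c_2te^(t), v(t) = c_1e^(t) + c_2te^(t) - c_2e^(t)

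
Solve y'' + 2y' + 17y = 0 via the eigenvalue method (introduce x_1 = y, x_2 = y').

y(t) = c_1e^(-t)cos(4t) + c_2e^(-t)sin(4t)

Let x_1 = y, x_2 = y'. Then x_1' = x_2 and x_2' = -17x_1 - 2x_2.
A = [[0,1],[-17,-2]]; det(A-λI) = λ^2 + 2λ + 17.
Eigenvalues λ = -1 ± 4i.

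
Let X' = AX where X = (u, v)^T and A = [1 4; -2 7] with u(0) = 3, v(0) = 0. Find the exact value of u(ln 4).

-2688

A = [[1,4],[-2,7]]; eigenvalues λ = 5, 3.
Eigenvectors: (-1,-1) for λ=5, (2,1) for λ=3.
From the initial condition, c_1 = 3, c_2 = 3.
u(ln 4) = (3)(4^5)(-1) + (3)(4^3)(2) = -2688.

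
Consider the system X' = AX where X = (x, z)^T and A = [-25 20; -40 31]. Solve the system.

Coefficient matrix A = [[-25, 20], [-40, 31]].
Characteristic polynomial det(A - λI) = λ^2 - 6λ + 25 = 0.
Eigenvalues λ = 3 ± 4i (complex conjugate pair).
For λ=3+4i: an eigenvector is (-2,-3) - i(-1,-1) = (-2 + i, -3 + i).
A real fundamental pair from Re and Im of e^((3+4i)t)v: X_1 = e^(3t)(cos(4t)·(-2,-3) + sin(4t)·(-1,-1)), X_2 = e^(3t)(sin(4t)·(-2,-3) - cos(4t)·(-1,-1)).
General solution: C_1X_1 + C_2X_2.

x(t) = -C_1e^(3t)sin(4t) - 2C_1e^(3t)cos(4t) - 2C_2e^(3t)sin(4t) + C_2e^(3t)cos(4t), z(t) = -C_1e^(3t)sin(4t) - 3C_1e^(3t)cos(4t) - 3C_2e^(3t)sin(4t) + C_2e^(3t)cos(4t)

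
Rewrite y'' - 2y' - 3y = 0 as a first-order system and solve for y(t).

y(t) = C_1e^(-t) + C_2e^(3t)

Let x_1 = y, x_2 = y'. Then x_1' = x_2 and x_2' = 3x_1 + 2x_2.
A = [[0,1],[3,2]]; det(A-λI) = λ^2 - 2λ - 3.
Eigenvalues λ = -1, 3 with eigenvectors (1,-1), (1,3).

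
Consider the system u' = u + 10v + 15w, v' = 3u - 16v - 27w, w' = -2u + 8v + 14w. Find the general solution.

Coefficient matrix A = [[1, 10, 15], [3, -16, -27], [-2, 8, 14]].
det(A - λI) = 0 gives eigenvalues λ = 1, -4, 2.
For λ=1: eigenvector (1,-3,2).
For λ=-4: eigenvector (-1,2,-1).
For λ=2: eigenvector (0,3,-2).
General solution: C_1e^(t)(1,-3,2) + C_2e^(-4t)(-1,2,-1) + C_3e^(2t)(0,3,-2).

u(t) = C_1e^(t) - C_2e^(-4t), v(t) = -3C_1e^(t) + 2C_2e^(-4t) + 3C_3e^(2t), w(t) = 2C_1e^(t) - C_2e^(-4t) - 2C_3e^(2t)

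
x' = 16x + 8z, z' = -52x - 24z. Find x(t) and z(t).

x(t) = -C_1e^(-4t)sin(4t) - C_1e^(-4t)cos(4t) - C_2e^(-4t)sin(4t) + C_2e^(-4t)cos(4t), z(t) = 3C_1e^(-4t)sin(4t) + 2C_1e^(-4t)cos(4t) + 2C_2e^(-4t)sin(4t) - 3C_2e^(-4t)cos(4t)

Coefficient matrix A = [[16, 8], [-52, -24]].
Characteristic polynomial det(A - λI) = λ^2 + 8λ + 32 = 0.
Eigenvalues λ = -4 ± 4i (complex conjugate pair).
For λ=-4+4i: an eigenvector is (-1,2) - i(-1,3) = (-1 + i, 2 - 3i).
A real fundamental pair from Re and Im of e^((-4+4i)t)v: X_1 = e^(-4t)(cos(4t)·(-1,2) + sin(4t)·(-1,3)), X_2 = e^(-4t)(sin(4t)·(-1,2) - cos(4t)·(-1,3)).
General solution: C_1X_1 + C_2X_2.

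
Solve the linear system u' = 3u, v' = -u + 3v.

u(t) = -C_2e^(3t), v(t) = C_1e^(3t) + C_2te^(3t) - 2C_2e^(3t)

Coefficient matrix A = [[3, 0], [-1, 3]].
Characteristic polynomial det(A - λI) = λ^2 - 6λ + 9 = 0.
Single eigenvalue λ = 3 with algebraic multiplicity 2.
Eigenvector v = (0,1); generalized eigenvector w with (A-λI)w=v is (-1,-2).
General solution: e^(3t)[C_1·v + C_2·(t·v + w)].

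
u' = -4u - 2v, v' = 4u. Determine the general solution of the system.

Coefficient matrix A = [[-4, -2], [4, 0]].
Characteristic polynomial det(A - λI) = λ^2 + 4λ + 8 = 0.
Eigenvalues λ = -2 ± 2i (complex conjugate pair).
For λ=-2+2i: an eigenvector is (0,-1) - i(1,-1) = (0 - i, -1 + i).
A real fundamental pair from Re and Im of e^((-2+2i)t)v: X_1 = e^(-2t)(cos(2t)·(0,-1) + sin(2t)·(1,-1)), X_2 = e^(-2t)(sin(2t)·(0,-1) - cos(2t)·(1,-1)).
General solution: c_1X_1 + c_2X_2.

u(t) = c_1e^(-2t)sin(2t) - c_2e^(-2t)cos(2t), v(t) = -c_1e^(-2t)sin(2t) - c_1e^(-2t)cos(2t) - c_2e^(-2t)sin(2t) + c_2e^(-2t)cos(2t)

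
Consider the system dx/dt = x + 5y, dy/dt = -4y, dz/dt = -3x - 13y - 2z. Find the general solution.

Coefficient matrix A = [[1, 5, 0], [0, -4, 0], [-3, -13, -2]].
det(A - λI) = 0 gives eigenvalues λ = -2, -4, 1.
For λ=-2: eigenvector (0,0,1).
For λ=-4: eigenvector (-1,1,5).
For λ=1: eigenvector (1,0,-1).
General solution: K_1e^(-2t)(0,0,1) + K_2e^(-4t)(-1,1,5) + K_3e^(t)(1,0,-1).

x(t) = -K_2e^(-4t) + K_3e^(t), y(t) = K_2e^(-4t), z(t) = K_1e^(-2t) + 5K_2e^(-4t) - K_3e^(t)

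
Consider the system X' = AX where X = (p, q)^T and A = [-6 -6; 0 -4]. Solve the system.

Coefficient matrix A = [[-6, -6], [0, -4]].
Characteristic polynomial det(A - λI) = λ^2 + 10λ + 24 = 0.
Eigenvalues λ = -4, -6.
For λ=-4: (A-λI) row 1 is [-2, -6], so an eigenvector is (-3, 1).
For λ=-6: (A-λI) row 1 is [0, -6], so an eigenvector is (-1, 0).
General solution: K_1e^(-4t)(-3,1) + K_2e^(-6t)(-1,0).

p(t) = -3K_1e^(-4t) - K_2e^(-6t), q(t) = K_1e^(-4t)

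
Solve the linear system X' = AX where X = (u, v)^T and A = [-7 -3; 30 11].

Coefficient matrix A = [[-7, -3], [30, 11]].
Characteristic polynomial det(A - λI) = λ^2 - 4λ + 13 = 0.
Eigenvalues λ = 2 ± 3i (complex conjugate pair).
For λ=2+3i: an eigenvector is (0,-1) - i(1,-3) = (0 - i, -1 + 3i).
A real fundamental pair from Re and Im of e^((2+3i)t)v: X_1 = e^(2t)(cos(3t)·(0,-1) + sin(3t)·(1,-3)), X_2 = e^(2t)(sin(3t)·(0,-1) - cos(3t)·(1,-3)).
General solution: c_1X_1 + c_2X_2.

u(t) = c_1e^(2t)sin(3t) - c_2e^(2t)cos(3t), v(t) = -3c_1e^(2t)sin(3t) - c_1e^(2t)cos(3t) - c_2e^(2t)sin(3t) + 3c_2e^(2t)cos(3t)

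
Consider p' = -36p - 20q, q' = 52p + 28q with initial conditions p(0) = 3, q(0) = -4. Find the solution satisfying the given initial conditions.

Coefficient matrix A = [[-36, -20], [52, 28]].
Characteristic polynomial det(A - λI) = λ^2 + 8λ + 32 = 0.
Eigenvalues λ = -4 ± 4i (complex conjugate pair).
For λ=-4+4i: an eigenvector is (-1,2) - i(-2,3) = (-1 + 2i, 2 - 3i).
A real fundamental pair from Re and Im of e^((-4+4i)t)v: X_1 = e^(-4t)(cos(4t)·(-1,2) + sin(4t)·(-2,3)), X_2 = e^(-4t)(sin(4t)·(-1,2) - cos(4t)·(-2,3)).
General solution: K_1X_1 + K_2X_2.
Applying p(0)=3, q(0)=-4 gives K_1=1, K_2=2.

p(t) = -4e^(-4t)sin(4t) + 3e^(-4t)cos(4t), q(t) = 7e^(-4t)sin(4t) - 4e^(-4t)cos(4t)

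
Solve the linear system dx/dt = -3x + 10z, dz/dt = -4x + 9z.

x(t) = 2c_1e^(3t)sin(2t) + c_1e^(3t)cos(2t) + c_2e^(3t)sin(2t) - 2c_2e^(3t)cos(2t), z(t) = c_1e^(3t)sin(2t) + c_1e^(3t)cos(2t) + c_2e^(3t)sin(2t) - c_2e^(3t)cos(2t)

Coefficient matrix A = [[-3, 10], [-4, 9]].
Characteristic polynomial det(A - λI) = λ^2 - 6λ + 13 = 0.
Eigenvalues λ = 3 ± 2i (complex conjugate pair).
For λ=3+2i: an eigenvector is (1,1) - i(2,1) = (1 - 2i, 1 - i).
A real fundamental pair from Re and Im of e^((3+2i)t)v: X_1 = e^(3t)(cos(2t)·(1,1) + sin(2t)·(2,1)), X_2 = e^(3t)(sin(2t)·(1,1) - cos(2t)·(2,1)).
General solution: c_1X_1 + c_2X_2.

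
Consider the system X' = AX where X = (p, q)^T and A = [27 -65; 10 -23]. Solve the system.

Coefficient matrix A = [[27, -65], [10, -23]].
Characteristic polynomial det(A - λI) = λ^2 - 4λ + 29 = 0.
Eigenvalues λ = 2 ± 5i (complex conjugate pair).
For λ=2+5i: an eigenvector is (-3,-1) - i(-2,-1) = (-3 + 2i, -1 + i).
A real fundamental pair from Re and Im of e^((2+5i)t)v: X_1 = e^(2t)(cos(5t)·(-3,-1) + sin(5t)·(-2,-1)), X_2 = e^(2t)(sin(5t)·(-3,-1) - cos(5t)·(-2,-1)).
General solution: C_1X_1 + C_2X_2.

p(t) = -2C_1e^(2t)sin(5t) - 3C_1e^(2t)cos(5t) - 3C_2e^(2t)sin(5t) + 2C_2e^(2t)cos(5t), q(t) = -C_1e^(2t)sin(5t) - C_1e^(2t)cos(5t) - C_2e^(2t)sin(5t) + C_2e^(2t)cos(5t)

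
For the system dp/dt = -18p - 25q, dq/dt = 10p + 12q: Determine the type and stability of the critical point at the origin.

stable spiral

A = [[-18,-25],[10,12]]; det(A-λI) = λ^2 + 6λ + 34.
λ = -3 ± 5i: negative real part.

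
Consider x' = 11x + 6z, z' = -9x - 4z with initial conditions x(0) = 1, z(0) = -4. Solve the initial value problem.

x(t) = -5e^(5t) + 6e^(2t), z(t) = 5e^(5t) - 9e^(2t)

Coefficient matrix A = [[11, 6], [-9, -4]].
Characteristic polynomial det(A - λI) = λ^2 - 7λ + 10 = 0.
Eigenvalues λ = 2, 5.
For λ=2: (A-λI) row 1 is [9, 6], so an eigenvector is (-2, 3).
For λ=5: (A-λI) row 1 is [6, 6], so an eigenvector is (-1, 1).
General solution: C_1e^(2t)(-2,3) + C_2e^(5t)(-1,1).
Applying x(0)=1, z(0)=-4 gives C_1=-3, C_2=5.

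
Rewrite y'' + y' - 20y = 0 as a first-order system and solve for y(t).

Let x_1 = y, x_2 = y'. Then x_1' = x_2 and x_2' = 20x_1 - x_2.
A = [[0,1],[20,-1]]; det(A-λI) = λ^2 + λ - 20.
Eigenvalues λ = -5, 4 with eigenvectors (1,-5), (1,4).

y(t) = c_1e^(-5t) + c_2e^(4t)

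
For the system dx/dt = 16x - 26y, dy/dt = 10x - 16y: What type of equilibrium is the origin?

center

A = [[16,-26],[10,-16]]; det(A-λI) = λ^2 + 4.
λ = 0 ± 2i: zero real part.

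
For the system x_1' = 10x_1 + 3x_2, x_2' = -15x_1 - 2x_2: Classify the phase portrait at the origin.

unstable spiral

A = [[10,3],[-15,-2]]; det(A-λI) = λ^2 - 8λ + 25.
λ = 4 ± 3i: positive real part.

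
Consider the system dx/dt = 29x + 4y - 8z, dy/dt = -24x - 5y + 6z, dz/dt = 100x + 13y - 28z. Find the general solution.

x(t) = -K_1e^(t) + K_3e^(-3t), y(t) = K_1e^(t) + 2K_2e^(-2t), z(t) = -3K_1e^(t) + K_2e^(-2t) + 4K_3e^(-3t)

Coefficient matrix A = [[29, 4, -8], [-24, -5, 6], [100, 13, -28]].
det(A - λI) = 0 gives eigenvalues λ = 1, -2, -3.
For λ=1: eigenvector (-1,1,-3).
For λ=-2: eigenvector (0,2,1).
For λ=-3: eigenvector (1,0,4).
General solution: K_1e^(t)(-1,1,-3) + K_2e^(-2t)(0,2,1) + K_3e^(-3t)(1,0,4).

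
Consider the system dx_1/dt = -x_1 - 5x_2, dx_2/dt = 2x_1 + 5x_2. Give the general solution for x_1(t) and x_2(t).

Coefficient matrix A = [[-1, -5], [2, 5]].
Characteristic polynomial det(A - λI) = λ^2 - 4λ + 5 = 0.
Eigenvalues λ = 2 ± i (complex conjugate pair).
For λ=2+i: an eigenvector is (-1,1) - i(-2,1) = (-1 + 2i, 1 - i).
A real fundamental pair from Re and Im of e^((2+i)t)v: X_1 = e^(2t)(cos(t)·(-1,1) + sin(t)·(-2,1)), X_2 = e^(2t)(sin(t)·(-1,1) - cos(t)·(-2,1)).
General solution: C_1X_1 + C_2X_2.

x_1(t) = -2C_1e^(2t)sin(t) - C_1e^(2t)cos(t) - C_2e^(2t)sin(t) + 2C_2e^(2t)cos(t), x_2(t) = C_1e^(2t)sin(t) + C_1e^(2t)cos(t) + C_2e^(2t)sin(t) - C_2e^(2t)cos(t)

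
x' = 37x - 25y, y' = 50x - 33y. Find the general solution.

x(t) = 2C_1e^(2t)sin(5t) + C_1e^(2t)cos(5t) + C_2e^(2t)sin(5t) - 2C_2e^(2t)cos(5t), y(t) = 3C_1e^(2t)sin(5t) + C_1e^(2t)cos(5t) + C_2e^(2t)sin(5t) - 3C_2e^(2t)cos(5t)

Coefficient matrix A = [[37, -25], [50, -33]].
Characteristic polynomial det(A - λI) = λ^2 - 4λ + 29 = 0.
Eigenvalues λ = 2 ± 5i (complex conjugate pair).
For λ=2+5i: an eigenvector is (1,1) - i(2,3) = (1 - 2i, 1 - 3i).
A real fundamental pair from Re and Im of e^((2+5i)t)v: X_1 = e^(2t)(cos(5t)·(1,1) + sin(5t)·(2,3)), X_2 = e^(2t)(sin(5t)·(1,1) - cos(5t)·(2,3)).
General solution: C_1X_1 + C_2X_2.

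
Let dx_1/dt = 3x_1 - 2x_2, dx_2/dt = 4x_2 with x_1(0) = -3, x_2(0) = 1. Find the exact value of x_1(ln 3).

-189

A = [[3,-2],[0,4]]; eigenvalues λ = 3, 4.
Eigenvectors: (1,0) for λ=3, (2,-1) for λ=4.
From the initial condition, c_1 = -1, c_2 = -1.
x_1(ln 3) = (-1)(3^3)(1) + (-1)(3^4)(2) = -189.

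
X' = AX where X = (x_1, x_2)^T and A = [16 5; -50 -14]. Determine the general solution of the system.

x_1(t) = -K_1e^(t)cos(5t) - K_2e^(t)sin(5t), x_2(t) = K_1e^(t)sin(5t) + 3K_1e^(t)cos(5t) + 3K_2e^(t)sin(5t) - K_2e^(t)cos(5t)

Coefficient matrix A = [[16, 5], [-50, -14]].
Characteristic polynomial det(A - λI) = λ^2 - 2λ + 26 = 0.
Eigenvalues λ = 1 ± 5i (complex conjugate pair).
For λ=1+5i: an eigenvector is (-1,3) - i(0,1) = (-1, 3 - i).
A real fundamental pair from Re and Im of e^((1+5i)t)v: X_1 = e^(t)(cos(5t)·(-1,3) + sin(5t)·(0,1)), X_2 = e^(t)(sin(5t)·(-1,3) - cos(5t)·(0,1)).
General solution: K_1X_1 + K_2X_2.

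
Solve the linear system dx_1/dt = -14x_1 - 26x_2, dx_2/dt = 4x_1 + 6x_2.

x_1(t) = 2c_1e^(-4t)sin(2t) - 3c_1e^(-4t)cos(2t) - 3c_2e^(-4t)sin(2t) - 2c_2e^(-4t)cos(2t), x_2(t) = -c_1e^(-4t)sin(2t) + c_1e^(-4t)cos(2t) + c_2e^(-4t)sin(2t) + c_2e^(-4t)cos(2t)

Coefficient matrix A = [[-14, -26], [4, 6]].
Characteristic polynomial det(A - λI) = λ^2 + 8λ + 20 = 0.
Eigenvalues λ = -4 ± 2i (complex conjugate pair).
For λ=-4+2i: an eigenvector is (-3,1) - i(2,-1) = (-3 - 2i, 1 + i).
A real fundamental pair from Re and Im of e^((-4+2i)t)v: X_1 = e^(-4t)(cos(2t)·(-3,1) + sin(2t)·(2,-1)), X_2 = e^(-4t)(sin(2t)·(-3,1) - cos(2t)·(2,-1)).
General solution: c_1X_1 + c_2X_2.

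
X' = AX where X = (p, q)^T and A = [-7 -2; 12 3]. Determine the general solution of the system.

p(t) = K_1e^(-t) - K_2e^(-3t), q(t) = -3K_1e^(-t) + 2K_2e^(-3t)

Coefficient matrix A = [[-7, -2], [12, 3]].
Characteristic polynomial det(A - λI) = λ^2 + 4λ + 3 = 0.
Eigenvalues λ = -1, -3.
For λ=-1: (A-λI) row 1 is [-6, -2], so an eigenvector is (1, -3).
For λ=-3: (A-λI) row 1 is [-4, -2], so an eigenvector is (-1, 2).
General solution: K_1e^(-t)(1,-3) + K_2e^(-3t)(-1,2).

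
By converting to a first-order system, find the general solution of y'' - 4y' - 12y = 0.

y(t) = C_1e^(-2t) + C_2e^(6t)

Let x_1 = y, x_2 = y'. Then x_1' = x_2 and x_2' = 12x_1 + 4x_2.
A = [[0,1],[12,4]]; det(A-λI) = λ^2 - 4λ - 12.
Eigenvalues λ = -2, 6 with eigenvectors (1,-2), (1,6).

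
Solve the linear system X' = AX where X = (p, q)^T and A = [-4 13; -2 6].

Coefficient matrix A = [[-4, 13], [-2, 6]].
Characteristic polynomial det(A - λI) = λ^2 - 2λ + 2 = 0.
Eigenvalues λ = 1 ± i (complex conjugate pair).
For λ=1+i: an eigenvector is (-3,-1) - i(2,1) = (-3 - 2i, -1 - i).
A real fundamental pair from Re and Im of e^((1+i)t)v: X_1 = e^(t)(cos(t)·(-3,-1) + sin(t)·(2,1)), X_2 = e^(t)(sin(t)·(-3,-1) - cos(t)·(2,1)).
General solution: c_1X_1 + c_2X_2.

p(t) = 2c_1e^(t)sin(t) - 3c_1e^(t)cos(t) - 3c_2e^(t)sin(t) - 2c_2e^(t)cos(t), q(t) = c_1e^(t)sin(t) - c_1e^(t)cos(t) - c_2e^(t)sin(t) - c_2e^(t)cos(t)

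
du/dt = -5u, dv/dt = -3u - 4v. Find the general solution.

u(t) = -c_2e^(-5t), v(t) = c_1e^(-4t) - 3c_2e^(-5t)

Coefficient matrix A = [[-5, 0], [-3, -4]].
Characteristic polynomial det(A - λI) = λ^2 + 9λ + 20 = 0.
Eigenvalues λ = -4, -5.
For λ=-4: (A-λI) row 1 is [-1, 0], so an eigenvector is (0, 1).
For λ=-5: (A-λI) row 2 is [-3, 1], so an eigenvector is (-1, -3).
General solution: c_1e^(-4t)(0,1) + c_2e^(-5t)(-1,-3).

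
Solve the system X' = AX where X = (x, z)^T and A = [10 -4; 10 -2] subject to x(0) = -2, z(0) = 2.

x(t) = -10e^(4t)sin(2t) - 2e^(4t)cos(2t), z(t) = -16e^(4t)sin(2t) + 2e^(4t)cos(2t)

Coefficient matrix A = [[10, -4], [10, -2]].
Characteristic polynomial det(A - λI) = λ^2 - 8λ + 20 = 0.
Eigenvalues λ = 4 ± 2i (complex conjugate pair).
For λ=4+2i: an eigenvector is (1,2) - i(-1,-1) = (1 + i, 2 + i).
A real fundamental pair from Re and Im of e^((4+2i)t)v: X_1 = e^(4t)(cos(2t)·(1,2) + sin(2t)·(-1,-1)), X_2 = e^(4t)(sin(2t)·(1,2) - cos(2t)·(-1,-1)).
General solution: C_1X_1 + C_2X_2.
Applying x(0)=-2, z(0)=2 gives C_1=4, C_2=-6.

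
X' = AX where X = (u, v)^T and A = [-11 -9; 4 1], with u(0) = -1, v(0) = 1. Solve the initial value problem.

Coefficient matrix A = [[-11, -9], [4, 1]].
Characteristic polynomial det(A - λI) = λ^2 + 10λ + 25 = 0.
Single eigenvalue λ = -5 with algebraic multiplicity 2.
Eigenvector v = (3,-2); generalized eigenvector w with (A-λI)w=v is (1,-1).
General solution: e^(-5t)[K_1·v + K_2·(t·v + w)].
Applying u(0)=-1, v(0)=1 gives K_1=0, K_2=-1.

u(t) = -3te^(-5t) - e^(-5t), v(t) = 2te^(-5t) + e^(-5t)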